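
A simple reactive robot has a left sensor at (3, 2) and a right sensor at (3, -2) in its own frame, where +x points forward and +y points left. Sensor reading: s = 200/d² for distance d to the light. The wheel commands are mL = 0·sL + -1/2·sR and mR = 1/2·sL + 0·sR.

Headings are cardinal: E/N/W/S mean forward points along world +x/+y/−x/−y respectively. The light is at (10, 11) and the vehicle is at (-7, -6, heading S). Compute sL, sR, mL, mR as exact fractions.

left sensor world pos  = (-5, -9); dL² = 625
right sensor world pos = (-9, -9); dR² = 761
sL = 200/625 = 8/25
sR = 200/761 = 200/761
mL = 0·sL + -1/2·sR = -100/761
mR = 1/2·sL + 0·sR = 4/25

8/25 200/761 -100/761 4/25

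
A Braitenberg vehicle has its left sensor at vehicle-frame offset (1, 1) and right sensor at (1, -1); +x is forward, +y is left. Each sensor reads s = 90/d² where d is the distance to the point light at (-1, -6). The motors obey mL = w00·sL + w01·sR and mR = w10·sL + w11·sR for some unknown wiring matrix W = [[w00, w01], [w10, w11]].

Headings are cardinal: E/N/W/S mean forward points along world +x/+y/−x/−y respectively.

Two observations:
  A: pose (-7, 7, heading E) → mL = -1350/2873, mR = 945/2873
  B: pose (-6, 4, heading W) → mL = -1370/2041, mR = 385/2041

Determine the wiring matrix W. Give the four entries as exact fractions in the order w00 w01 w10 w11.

-1/2 -1/2 -1/2 1

obs A: pose=(-7,7,E) → sL=90/221, sR=90/169, mL=-1350/2873, mR=945/2873
obs B: pose=(-6,4,W) → sL=10/13, sR=90/157, mL=-1370/2041, mR=385/2041
sensor matrix S = [[90/221, 90/169], [10/13, 90/157]]; det S = -1033200/5863793
solve [mL_A; mL_B] = S·[w00; w01] and [mR_A; mR_B] = S·[w10; w11]:
  w00 = -1/2, w01 = -1/2, w10 = -1/2, w11 = 1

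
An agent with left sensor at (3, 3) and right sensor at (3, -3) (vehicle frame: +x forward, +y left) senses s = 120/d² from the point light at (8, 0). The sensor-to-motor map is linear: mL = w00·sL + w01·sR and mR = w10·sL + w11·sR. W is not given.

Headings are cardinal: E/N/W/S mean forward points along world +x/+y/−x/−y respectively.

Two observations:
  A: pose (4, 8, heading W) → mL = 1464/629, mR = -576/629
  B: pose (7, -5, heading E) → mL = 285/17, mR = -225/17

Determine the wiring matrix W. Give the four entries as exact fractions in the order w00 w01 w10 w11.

1 1 -1 1

obs A: pose=(4,8,W) → sL=60/37, sR=12/17, mL=1464/629, mR=-576/629
obs B: pose=(7,-5,E) → sL=15, sR=30/17, mL=285/17, mR=-225/17
sensor matrix S = [[60/37, 12/17], [15, 30/17]]; det S = -4860/629
solve [mL_A; mL_B] = S·[w00; w01] and [mR_A; mR_B] = S·[w10; w11]:
  w00 = 1, w01 = 1, w10 = -1, w11 = 1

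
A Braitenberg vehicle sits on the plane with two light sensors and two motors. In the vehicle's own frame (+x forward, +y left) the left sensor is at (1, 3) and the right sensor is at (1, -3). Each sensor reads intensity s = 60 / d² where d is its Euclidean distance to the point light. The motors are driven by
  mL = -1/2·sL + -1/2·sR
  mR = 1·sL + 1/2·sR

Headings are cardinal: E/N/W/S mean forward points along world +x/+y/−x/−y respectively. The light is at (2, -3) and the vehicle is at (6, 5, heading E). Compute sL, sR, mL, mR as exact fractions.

30/73 6/5 -294/365 369/365

left sensor world pos  = (7, 8); dL² = 146
right sensor world pos = (7, 2); dR² = 50
sL = 60/146 = 30/73
sR = 60/50 = 6/5
mL = -1/2·sL + -1/2·sR = -294/365
mR = 1·sL + 1/2·sR = 369/365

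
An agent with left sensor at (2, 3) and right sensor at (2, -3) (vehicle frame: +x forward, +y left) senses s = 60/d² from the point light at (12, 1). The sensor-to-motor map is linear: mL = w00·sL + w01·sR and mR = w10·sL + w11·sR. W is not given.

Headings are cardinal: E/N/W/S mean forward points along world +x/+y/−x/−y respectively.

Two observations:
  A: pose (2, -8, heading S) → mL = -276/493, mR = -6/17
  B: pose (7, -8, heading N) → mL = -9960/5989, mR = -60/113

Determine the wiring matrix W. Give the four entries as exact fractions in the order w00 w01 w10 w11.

obs A: pose=(2,-8,S) → sL=6/17, sR=6/29, mL=-276/493, mR=-6/17
obs B: pose=(7,-8,N) → sL=60/113, sR=60/53, mL=-9960/5989, mR=-60/113
sensor matrix S = [[6/17, 6/29], [60/113, 60/53]]; det S = 855360/2952577
solve [mL_A; mL_B] = S·[w00; w01] and [mR_A; mR_B] = S·[w10; w11]:
  w00 = -1, w01 = -1, w10 = -1, w11 = 0

-1 -1 -1 0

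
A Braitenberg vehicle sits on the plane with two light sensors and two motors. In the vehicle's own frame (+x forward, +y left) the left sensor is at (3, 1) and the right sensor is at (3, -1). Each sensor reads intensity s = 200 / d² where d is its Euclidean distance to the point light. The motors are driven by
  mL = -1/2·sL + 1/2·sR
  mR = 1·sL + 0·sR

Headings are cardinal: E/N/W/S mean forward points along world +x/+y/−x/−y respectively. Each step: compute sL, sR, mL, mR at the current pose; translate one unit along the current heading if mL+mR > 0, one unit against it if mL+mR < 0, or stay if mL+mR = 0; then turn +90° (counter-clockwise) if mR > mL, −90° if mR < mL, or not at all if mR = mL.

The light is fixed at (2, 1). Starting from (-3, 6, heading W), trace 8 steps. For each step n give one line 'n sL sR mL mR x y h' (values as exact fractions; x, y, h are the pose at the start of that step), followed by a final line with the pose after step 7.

0 5/2 2 -1/4 5/2 -3 6 W
1 200/29 200/53 -2400/1537 200/29 -4 6 S
2 100/17 100/9 400/153 100/17 -4 5 E
3 40/17 40/13 80/221 40/17 -3 5 N
4 5/2 2 -1/4 5/2 -3 6 W
5 200/29 200/53 -2400/1537 200/29 -4 6 S
6 100/17 100/9 400/153 100/17 -4 5 E
7 40/17 40/13 80/221 40/17 -3 5 N
final -3 6 W

n=0: pose=(-3,6,W); sL=5/2, sR=2; mL=-1/4, mR=5/2; mL+mR=9/4 → advance +1; mR−mL=11/4 → turn +1·90°
n=1: pose=(-4,6,S); sL=200/29, sR=200/53; mL=-2400/1537, mR=200/29; mL+mR=8200/1537 → advance +1; mR−mL=13000/1537 → turn +1·90°
n=2: pose=(-4,5,E); sL=100/17, sR=100/9; mL=400/153, mR=100/17; mL+mR=1300/153 → advance +1; mR−mL=500/153 → turn +1·90°
n=3: pose=(-3,5,N); sL=40/17, sR=40/13; mL=80/221, mR=40/17; mL+mR=600/221 → advance +1; mR−mL=440/221 → turn +1·90°
n=4: pose=(-3,6,W); sL=5/2, sR=2; mL=-1/4, mR=5/2; mL+mR=9/4 → advance +1; mR−mL=11/4 → turn +1·90°
n=5: pose=(-4,6,S); sL=200/29, sR=200/53; mL=-2400/1537, mR=200/29; mL+mR=8200/1537 → advance +1; mR−mL=13000/1537 → turn +1·90°
n=6: pose=(-4,5,E); sL=100/17, sR=100/9; mL=400/153, mR=100/17; mL+mR=1300/153 → advance +1; mR−mL=500/153 → turn +1·90°
n=7: pose=(-3,5,N); sL=40/17, sR=40/13; mL=80/221, mR=40/17; mL+mR=600/221 → advance +1; mR−mL=440/221 → turn +1·90°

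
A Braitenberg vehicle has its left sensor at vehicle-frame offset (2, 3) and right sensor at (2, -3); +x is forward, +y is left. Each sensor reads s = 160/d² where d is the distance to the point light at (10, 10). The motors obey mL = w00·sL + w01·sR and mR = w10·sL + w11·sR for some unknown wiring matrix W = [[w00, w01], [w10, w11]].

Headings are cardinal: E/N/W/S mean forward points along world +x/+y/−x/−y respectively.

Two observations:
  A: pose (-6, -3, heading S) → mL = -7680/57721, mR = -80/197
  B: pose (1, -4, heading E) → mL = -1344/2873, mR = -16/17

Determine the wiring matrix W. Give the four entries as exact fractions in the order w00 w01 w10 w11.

obs A: pose=(-6,-3,S) → sL=80/197, sR=80/293, mL=-7680/57721, mR=-80/197
obs B: pose=(1,-4,E) → sL=16/17, sR=80/169, mL=-1344/2873, mR=-16/17
sensor matrix S = [[80/197, 80/293], [16/17, 80/169]]; det S = -10736640/165832433
solve [mL_A; mL_B] = S·[w00; w01] and [mR_A; mR_B] = S·[w10; w11]:
  w00 = -1, w01 = 1, w10 = -1, w11 = 0

-1 1 -1 0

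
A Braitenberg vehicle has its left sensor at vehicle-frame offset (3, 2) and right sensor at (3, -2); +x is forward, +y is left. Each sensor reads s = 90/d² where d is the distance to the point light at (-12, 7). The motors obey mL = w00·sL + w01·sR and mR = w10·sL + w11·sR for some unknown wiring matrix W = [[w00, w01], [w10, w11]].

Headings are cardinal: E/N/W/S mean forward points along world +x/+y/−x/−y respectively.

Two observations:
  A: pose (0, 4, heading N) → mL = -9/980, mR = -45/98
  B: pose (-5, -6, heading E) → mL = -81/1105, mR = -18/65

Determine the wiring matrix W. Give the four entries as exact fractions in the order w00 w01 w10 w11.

1/2 -1 0 -1

obs A: pose=(0,4,N) → sL=9/10, sR=45/98, mL=-9/980, mR=-45/98
obs B: pose=(-5,-6,E) → sL=90/221, sR=18/65, mL=-81/1105, mR=-18/65
sensor matrix S = [[9/10, 45/98], [90/221, 18/65]]; det S = 1296/20825
solve [mL_A; mL_B] = S·[w00; w01] and [mR_A; mR_B] = S·[w10; w11]:
  w00 = 1/2, w01 = -1, w10 = 0, w11 = -1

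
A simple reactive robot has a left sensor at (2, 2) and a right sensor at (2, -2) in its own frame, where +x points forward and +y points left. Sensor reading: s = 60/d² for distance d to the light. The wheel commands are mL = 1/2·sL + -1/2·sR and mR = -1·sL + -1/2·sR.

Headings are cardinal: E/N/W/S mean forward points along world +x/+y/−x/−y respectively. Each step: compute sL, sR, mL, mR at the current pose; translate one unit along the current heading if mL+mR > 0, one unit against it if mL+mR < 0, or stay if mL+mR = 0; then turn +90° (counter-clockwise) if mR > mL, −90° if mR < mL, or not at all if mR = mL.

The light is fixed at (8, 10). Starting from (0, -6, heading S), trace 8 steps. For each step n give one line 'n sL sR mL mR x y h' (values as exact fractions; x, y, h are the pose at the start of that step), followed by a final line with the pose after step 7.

n=0: pose=(0,-6,S); sL=1/6, sR=15/106; mL=2/159, mR=-151/636; mL+mR=-143/636 → advance -1; mR−mL=-1/4 → turn -1·90°
n=1: pose=(0,-5,W); sL=60/389, sR=60/269; mL=-3600/104641, mR=-27810/104641; mL+mR=-31410/104641 → advance -1; mR−mL=-90/389 → turn -1·90°
n=2: pose=(1,-5,N); sL=6/25, sR=30/97; mL=-84/2425, mR=-957/2425; mL+mR=-1041/2425 → advance -1; mR−mL=-9/25 → turn -1·90°
n=3: pose=(1,-6,E); sL=60/221, sR=60/349; mL=3840/77129, mR=-27570/77129; mL+mR=-23730/77129 → advance -1; mR−mL=-90/221 → turn -1·90°
n=4: pose=(0,-6,S); sL=1/6, sR=15/106; mL=2/159, mR=-151/636; mL+mR=-143/636 → advance -1; mR−mL=-1/4 → turn -1·90°
n=5: pose=(0,-5,W); sL=60/389, sR=60/269; mL=-3600/104641, mR=-27810/104641; mL+mR=-31410/104641 → advance -1; mR−mL=-90/389 → turn -1·90°
n=6: pose=(1,-5,N); sL=6/25, sR=30/97; mL=-84/2425, mR=-957/2425; mL+mR=-1041/2425 → advance -1; mR−mL=-9/25 → turn -1·90°
n=7: pose=(1,-6,E); sL=60/221, sR=60/349; mL=3840/77129, mR=-27570/77129; mL+mR=-23730/77129 → advance -1; mR−mL=-90/221 → turn -1·90°

0 1/6 15/106 2/159 -151/636 0 -6 S
1 60/389 60/269 -3600/104641 -27810/104641 0 -5 W
2 6/25 30/97 -84/2425 -957/2425 1 -5 N
3 60/221 60/349 3840/77129 -27570/77129 1 -6 E
4 1/6 15/106 2/159 -151/636 0 -6 S
5 60/389 60/269 -3600/104641 -27810/104641 0 -5 W
6 6/25 30/97 -84/2425 -957/2425 1 -5 N
7 60/221 60/349 3840/77129 -27570/77129 1 -6 E
final 0 -6 S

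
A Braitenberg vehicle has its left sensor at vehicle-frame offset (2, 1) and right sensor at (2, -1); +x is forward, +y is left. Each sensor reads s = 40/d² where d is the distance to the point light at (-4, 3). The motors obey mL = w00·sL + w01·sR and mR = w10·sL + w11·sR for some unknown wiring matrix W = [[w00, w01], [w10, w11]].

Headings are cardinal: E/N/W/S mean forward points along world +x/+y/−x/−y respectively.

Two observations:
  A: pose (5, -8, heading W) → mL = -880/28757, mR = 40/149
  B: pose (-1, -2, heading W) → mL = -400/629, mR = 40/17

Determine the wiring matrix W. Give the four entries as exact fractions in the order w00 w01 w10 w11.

1/2 -1/2 0 1

obs A: pose=(5,-8,W) → sL=40/193, sR=40/149, mL=-880/28757, mR=40/149
obs B: pose=(-1,-2,W) → sL=40/37, sR=40/17, mL=-400/629, mR=40/17
sensor matrix S = [[40/193, 40/149], [40/37, 40/17]]; det S = 3571200/18088153
solve [mL_A; mL_B] = S·[w00; w01] and [mR_A; mR_B] = S·[w10; w11]:
  w00 = 1/2, w01 = -1/2, w10 = 0, w11 = 1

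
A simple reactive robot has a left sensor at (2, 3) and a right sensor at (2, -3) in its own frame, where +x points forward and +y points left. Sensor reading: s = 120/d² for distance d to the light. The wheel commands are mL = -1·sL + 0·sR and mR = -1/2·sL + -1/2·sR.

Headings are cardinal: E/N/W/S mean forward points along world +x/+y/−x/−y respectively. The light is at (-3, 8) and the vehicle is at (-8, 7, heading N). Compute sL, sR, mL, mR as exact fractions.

left sensor world pos  = (-11, 9); dL² = 65
right sensor world pos = (-5, 9); dR² = 5
sL = 120/65 = 24/13
sR = 120/5 = 24
mL = -1·sL + 0·sR = -24/13
mR = -1/2·sL + -1/2·sR = -168/13

24/13 24 -24/13 -168/13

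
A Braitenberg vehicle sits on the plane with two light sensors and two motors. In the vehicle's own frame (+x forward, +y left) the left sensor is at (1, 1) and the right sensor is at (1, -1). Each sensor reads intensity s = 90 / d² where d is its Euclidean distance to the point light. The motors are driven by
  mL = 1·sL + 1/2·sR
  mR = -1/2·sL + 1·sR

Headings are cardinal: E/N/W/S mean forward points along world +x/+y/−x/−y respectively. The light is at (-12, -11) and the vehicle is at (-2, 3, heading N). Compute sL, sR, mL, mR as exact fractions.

left sensor world pos  = (-3, 4); dL² = 306
right sensor world pos = (-1, 4); dR² = 346
sL = 90/306 = 5/17
sR = 90/346 = 45/173
mL = 1·sL + 1/2·sR = 2495/5882
mR = -1/2·sL + 1·sR = 665/5882

5/17 45/173 2495/5882 665/5882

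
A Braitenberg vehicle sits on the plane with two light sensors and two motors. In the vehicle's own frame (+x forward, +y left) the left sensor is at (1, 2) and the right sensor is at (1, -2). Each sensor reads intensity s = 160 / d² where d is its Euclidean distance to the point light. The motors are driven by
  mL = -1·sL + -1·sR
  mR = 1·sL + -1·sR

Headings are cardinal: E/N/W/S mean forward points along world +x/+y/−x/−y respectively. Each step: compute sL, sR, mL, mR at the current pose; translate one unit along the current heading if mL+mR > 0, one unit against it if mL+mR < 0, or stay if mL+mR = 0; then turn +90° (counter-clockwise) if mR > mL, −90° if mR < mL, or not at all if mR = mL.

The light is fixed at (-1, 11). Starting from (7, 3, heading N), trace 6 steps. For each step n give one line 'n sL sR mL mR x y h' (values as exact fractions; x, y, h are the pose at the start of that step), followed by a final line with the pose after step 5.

0 32/17 160/149 -7488/2533 2048/2533 7 3 N
1 16/17 80/49 -2144/833 -576/833 7 2 W
2 160/221 160/149 -59200/32929 -11520/32929 8 2 S
3 20/17 4/5 -168/85 32/85 8 3 E
4 32/17 160/149 -7488/2533 2048/2533 7 3 N
5 16/17 80/49 -2144/833 -576/833 7 2 W
final 8 2 S

n=0: pose=(7,3,N); sL=32/17, sR=160/149; mL=-7488/2533, mR=2048/2533; mL+mR=-320/149 → advance -1; mR−mL=64/17 → turn +1·90°
n=1: pose=(7,2,W); sL=16/17, sR=80/49; mL=-2144/833, mR=-576/833; mL+mR=-160/49 → advance -1; mR−mL=32/17 → turn +1·90°
n=2: pose=(8,2,S); sL=160/221, sR=160/149; mL=-59200/32929, mR=-11520/32929; mL+mR=-320/149 → advance -1; mR−mL=320/221 → turn +1·90°
n=3: pose=(8,3,E); sL=20/17, sR=4/5; mL=-168/85, mR=32/85; mL+mR=-8/5 → advance -1; mR−mL=40/17 → turn +1·90°
n=4: pose=(7,3,N); sL=32/17, sR=160/149; mL=-7488/2533, mR=2048/2533; mL+mR=-320/149 → advance -1; mR−mL=64/17 → turn +1·90°
n=5: pose=(7,2,W); sL=16/17, sR=80/49; mL=-2144/833, mR=-576/833; mL+mR=-160/49 → advance -1; mR−mL=32/17 → turn +1·90°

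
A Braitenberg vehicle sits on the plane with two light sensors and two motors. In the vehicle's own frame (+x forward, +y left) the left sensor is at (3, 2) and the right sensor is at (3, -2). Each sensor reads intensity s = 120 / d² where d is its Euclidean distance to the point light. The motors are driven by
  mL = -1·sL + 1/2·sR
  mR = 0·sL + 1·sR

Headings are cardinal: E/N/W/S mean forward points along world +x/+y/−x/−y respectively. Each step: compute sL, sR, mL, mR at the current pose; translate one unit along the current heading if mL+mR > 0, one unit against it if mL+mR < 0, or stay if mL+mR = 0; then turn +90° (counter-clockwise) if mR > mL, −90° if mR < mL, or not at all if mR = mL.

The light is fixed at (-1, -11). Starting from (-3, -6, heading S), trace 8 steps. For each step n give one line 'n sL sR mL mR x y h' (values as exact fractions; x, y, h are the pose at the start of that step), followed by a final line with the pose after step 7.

0 30 6 -27 6 -3 -6 S
1 24/13 120/17 372/221 120/17 -3 -5 E
2 4/3 60/41 -74/123 60/41 -2 -5 N
3 120/41 120/97 -9180/3977 120/97 -2 -4 W
4 6 6 -3 6 -1 -4 S
5 120/73 24/5 276/365 24/5 -1 -5 E
6 60/41 4/3 -98/123 4/3 0 -5 N
7 120/29 24/17 -1692/493 24/17 0 -4 W
final 1 -4 S

n=0: pose=(-3,-6,S); sL=30, sR=6; mL=-27, mR=6; mL+mR=-21 → advance -1; mR−mL=33 → turn +1·90°
n=1: pose=(-3,-5,E); sL=24/13, sR=120/17; mL=372/221, mR=120/17; mL+mR=1932/221 → advance +1; mR−mL=1188/221 → turn +1·90°
n=2: pose=(-2,-5,N); sL=4/3, sR=60/41; mL=-74/123, mR=60/41; mL+mR=106/123 → advance +1; mR−mL=254/123 → turn +1·90°
n=3: pose=(-2,-4,W); sL=120/41, sR=120/97; mL=-9180/3977, mR=120/97; mL+mR=-4260/3977 → advance -1; mR−mL=14100/3977 → turn +1·90°
n=4: pose=(-1,-4,S); sL=6, sR=6; mL=-3, mR=6; mL+mR=3 → advance +1; mR−mL=9 → turn +1·90°
n=5: pose=(-1,-5,E); sL=120/73, sR=24/5; mL=276/365, mR=24/5; mL+mR=2028/365 → advance +1; mR−mL=1476/365 → turn +1·90°
n=6: pose=(0,-5,N); sL=60/41, sR=4/3; mL=-98/123, mR=4/3; mL+mR=22/41 → advance +1; mR−mL=262/123 → turn +1·90°
n=7: pose=(0,-4,W); sL=120/29, sR=24/17; mL=-1692/493, mR=24/17; mL+mR=-996/493 → advance -1; mR−mL=2388/493 → turn +1·90°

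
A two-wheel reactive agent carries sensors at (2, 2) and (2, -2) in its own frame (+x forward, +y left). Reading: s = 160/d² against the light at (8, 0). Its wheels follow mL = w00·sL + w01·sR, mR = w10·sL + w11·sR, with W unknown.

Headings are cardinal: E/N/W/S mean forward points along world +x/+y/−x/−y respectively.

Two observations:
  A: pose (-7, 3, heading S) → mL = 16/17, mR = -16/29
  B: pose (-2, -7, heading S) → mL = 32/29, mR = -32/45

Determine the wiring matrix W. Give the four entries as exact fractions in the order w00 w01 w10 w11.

1 0 0 -1

obs A: pose=(-7,3,S) → sL=16/17, sR=16/29, mL=16/17, mR=-16/29
obs B: pose=(-2,-7,S) → sL=32/29, sR=32/45, mL=32/29, mR=-32/45
sensor matrix S = [[16/17, 16/29], [32/29, 32/45]]; det S = 38912/643365
solve [mL_A; mL_B] = S·[w00; w01] and [mR_A; mR_B] = S·[w10; w11]:
  w00 = 1, w01 = 0, w10 = 0, w11 = -1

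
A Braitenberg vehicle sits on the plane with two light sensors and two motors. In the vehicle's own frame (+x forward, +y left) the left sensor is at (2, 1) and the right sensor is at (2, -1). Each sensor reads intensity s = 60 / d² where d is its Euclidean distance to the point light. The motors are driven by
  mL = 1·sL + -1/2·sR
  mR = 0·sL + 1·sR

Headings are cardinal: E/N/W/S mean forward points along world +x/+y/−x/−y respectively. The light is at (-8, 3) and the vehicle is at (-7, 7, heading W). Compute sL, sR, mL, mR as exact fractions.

6 30/13 63/13 30/13

left sensor world pos  = (-9, 6); dL² = 10
right sensor world pos = (-9, 8); dR² = 26
sL = 60/10 = 6
sR = 60/26 = 30/13
mL = 1·sL + -1/2·sR = 63/13
mR = 0·sL + 1·sR = 30/13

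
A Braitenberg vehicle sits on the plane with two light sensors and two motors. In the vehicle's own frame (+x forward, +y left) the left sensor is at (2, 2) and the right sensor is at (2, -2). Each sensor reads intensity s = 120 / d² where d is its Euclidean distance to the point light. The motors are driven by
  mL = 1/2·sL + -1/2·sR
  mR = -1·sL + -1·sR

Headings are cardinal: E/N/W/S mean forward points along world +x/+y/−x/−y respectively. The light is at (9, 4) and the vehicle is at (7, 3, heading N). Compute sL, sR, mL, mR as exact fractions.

120/17 120 -960/17 -2160/17

left sensor world pos  = (5, 5); dL² = 17
right sensor world pos = (9, 5); dR² = 1
sL = 120/17 = 120/17
sR = 120/1 = 120
mL = 1/2·sL + -1/2·sR = -960/17
mR = -1·sL + -1·sR = -2160/17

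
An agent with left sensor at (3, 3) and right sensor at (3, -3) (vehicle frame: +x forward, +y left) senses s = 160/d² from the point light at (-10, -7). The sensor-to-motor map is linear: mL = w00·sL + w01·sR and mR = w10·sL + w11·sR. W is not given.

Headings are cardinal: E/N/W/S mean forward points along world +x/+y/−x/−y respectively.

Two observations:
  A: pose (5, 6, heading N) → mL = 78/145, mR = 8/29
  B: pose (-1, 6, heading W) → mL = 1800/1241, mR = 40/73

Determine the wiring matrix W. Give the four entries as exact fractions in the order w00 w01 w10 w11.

obs A: pose=(5,6,N) → sL=2/5, sR=8/29, mL=78/145, mR=8/29
obs B: pose=(-1,6,W) → sL=20/17, sR=40/73, mL=1800/1241, mR=40/73
sensor matrix S = [[2/5, 8/29], [20/17, 40/73]]; det S = -3792/35989
solve [mL_A; mL_B] = S·[w00; w01] and [mR_A; mR_B] = S·[w10; w11]:
  w00 = 1, w01 = 1/2, w10 = 0, w11 = 1

1 1/2 0 1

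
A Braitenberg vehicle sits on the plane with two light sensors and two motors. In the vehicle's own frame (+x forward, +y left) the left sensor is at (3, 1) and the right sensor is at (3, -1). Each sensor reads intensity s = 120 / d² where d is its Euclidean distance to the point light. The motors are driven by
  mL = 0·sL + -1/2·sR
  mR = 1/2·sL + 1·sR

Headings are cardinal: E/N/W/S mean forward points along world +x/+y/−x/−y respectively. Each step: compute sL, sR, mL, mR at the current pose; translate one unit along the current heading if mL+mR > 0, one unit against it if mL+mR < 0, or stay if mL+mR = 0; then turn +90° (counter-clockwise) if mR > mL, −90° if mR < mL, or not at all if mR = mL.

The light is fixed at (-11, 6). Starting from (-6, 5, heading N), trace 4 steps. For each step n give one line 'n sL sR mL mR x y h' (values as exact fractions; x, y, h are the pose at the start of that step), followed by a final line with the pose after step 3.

n=0: pose=(-6,5,N); sL=6, sR=3; mL=-3/2, mR=6; mL+mR=9/2 → advance +1; mR−mL=15/2 → turn +1·90°
n=1: pose=(-6,6,W); sL=24, sR=24; mL=-12, mR=36; mL+mR=24 → advance +1; mR−mL=48 → turn +1·90°
n=2: pose=(-7,6,S); sL=60/17, sR=20/3; mL=-10/3, mR=430/51; mL+mR=260/51 → advance +1; mR−mL=200/17 → turn +1·90°
n=3: pose=(-7,5,E); sL=120/49, sR=120/53; mL=-60/53, mR=9060/2597; mL+mR=6120/2597 → advance +1; mR−mL=12000/2597 → turn +1·90°

0 6 3 -3/2 6 -6 5 N
1 24 24 -12 36 -6 6 W
2 60/17 20/3 -10/3 430/51 -7 6 S
3 120/49 120/53 -60/53 9060/2597 -7 5 E
final -6 5 N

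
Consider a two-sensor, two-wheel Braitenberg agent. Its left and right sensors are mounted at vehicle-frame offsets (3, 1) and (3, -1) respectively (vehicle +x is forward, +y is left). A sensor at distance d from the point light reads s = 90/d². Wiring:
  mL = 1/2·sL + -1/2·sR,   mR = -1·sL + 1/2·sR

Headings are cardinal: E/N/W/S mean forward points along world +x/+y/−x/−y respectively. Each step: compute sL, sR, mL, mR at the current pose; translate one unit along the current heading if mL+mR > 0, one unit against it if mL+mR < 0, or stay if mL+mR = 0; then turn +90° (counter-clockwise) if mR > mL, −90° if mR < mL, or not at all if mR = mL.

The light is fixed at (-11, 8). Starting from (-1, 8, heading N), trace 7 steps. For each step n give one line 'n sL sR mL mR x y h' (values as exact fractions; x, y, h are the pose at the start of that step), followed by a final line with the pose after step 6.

n=0: pose=(-1,8,N); sL=1, sR=9/13; mL=2/13, mR=-17/26; mL+mR=-1/2 → advance -1; mR−mL=-21/26 → turn -1·90°
n=1: pose=(-1,7,E); sL=90/169, sR=90/173; mL=180/29237, mR=-7965/29237; mL+mR=-45/169 → advance -1; mR−mL=-8145/29237 → turn -1·90°
n=2: pose=(-2,7,S); sL=45/58, sR=9/8; mL=-81/464, mR=-99/464; mL+mR=-45/116 → advance -1; mR−mL=-9/232 → turn -1·90°
n=3: pose=(-2,8,W); sL=90/37, sR=90/37; mL=0, mR=-45/37; mL+mR=-45/37 → advance -1; mR−mL=-45/37 → turn -1·90°
n=4: pose=(-1,8,N); sL=1, sR=9/13; mL=2/13, mR=-17/26; mL+mR=-1/2 → advance -1; mR−mL=-21/26 → turn -1·90°
n=5: pose=(-1,7,E); sL=90/169, sR=90/173; mL=180/29237, mR=-7965/29237; mL+mR=-45/169 → advance -1; mR−mL=-8145/29237 → turn -1·90°
n=6: pose=(-2,7,S); sL=45/58, sR=9/8; mL=-81/464, mR=-99/464; mL+mR=-45/116 → advance -1; mR−mL=-9/232 → turn -1·90°

0 1 9/13 2/13 -17/26 -1 8 N
1 90/169 90/173 180/29237 -7965/29237 -1 7 E
2 45/58 9/8 -81/464 -99/464 -2 7 S
3 90/37 90/37 0 -45/37 -2 8 W
4 1 9/13 2/13 -17/26 -1 8 N
5 90/169 90/173 180/29237 -7965/29237 -1 7 E
6 45/58 9/8 -81/464 -99/464 -2 7 S
final -2 8 W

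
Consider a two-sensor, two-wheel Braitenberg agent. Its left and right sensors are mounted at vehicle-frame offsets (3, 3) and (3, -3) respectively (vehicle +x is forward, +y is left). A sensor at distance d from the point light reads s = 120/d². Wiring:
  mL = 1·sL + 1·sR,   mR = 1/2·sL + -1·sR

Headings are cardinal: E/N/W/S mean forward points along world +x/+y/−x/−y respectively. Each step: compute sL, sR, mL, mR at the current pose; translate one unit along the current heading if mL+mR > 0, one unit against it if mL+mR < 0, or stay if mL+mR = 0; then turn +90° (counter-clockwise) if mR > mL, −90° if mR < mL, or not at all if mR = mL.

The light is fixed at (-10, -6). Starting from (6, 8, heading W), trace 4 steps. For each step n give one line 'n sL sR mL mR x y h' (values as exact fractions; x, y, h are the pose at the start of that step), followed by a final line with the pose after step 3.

n=0: pose=(6,8,W); sL=12/29, sR=60/229; mL=4488/6641, mR=-366/6641; mL+mR=18/29 → advance +1; mR−mL=-4854/6641 → turn -1·90°
n=1: pose=(5,8,N); sL=120/433, sR=120/613; mL=125520/265429, mR=-15180/265429; mL+mR=180/433 → advance +1; mR−mL=-140700/265429 → turn -1·90°
n=2: pose=(5,9,E); sL=5/27, sR=10/39; mL=155/351, mR=-115/702; mL+mR=5/18 → advance +1; mR−mL=-425/702 → turn -1·90°
n=3: pose=(6,9,S); sL=24/101, sR=120/313; mL=19632/31613, mR=-8364/31613; mL+mR=36/101 → advance +1; mR−mL=-27996/31613 → turn -1·90°

0 12/29 60/229 4488/6641 -366/6641 6 8 W
1 120/433 120/613 125520/265429 -15180/265429 5 8 N
2 5/27 10/39 155/351 -115/702 5 9 E
3 24/101 120/313 19632/31613 -8364/31613 6 9 S
final 6 8 W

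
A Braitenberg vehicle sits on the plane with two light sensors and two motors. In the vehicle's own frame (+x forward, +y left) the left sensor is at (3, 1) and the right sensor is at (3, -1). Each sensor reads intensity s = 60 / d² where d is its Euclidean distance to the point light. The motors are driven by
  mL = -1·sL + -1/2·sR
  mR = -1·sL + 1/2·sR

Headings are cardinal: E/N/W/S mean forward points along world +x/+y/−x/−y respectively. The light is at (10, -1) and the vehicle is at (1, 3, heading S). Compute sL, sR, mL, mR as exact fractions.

12/13 60/101 -1602/1313 -822/1313

left sensor world pos  = (2, 0); dL² = 65
right sensor world pos = (0, 0); dR² = 101
sL = 60/65 = 12/13
sR = 60/101 = 60/101
mL = -1·sL + -1/2·sR = -1602/1313
mR = -1·sL + 1/2·sR = -822/1313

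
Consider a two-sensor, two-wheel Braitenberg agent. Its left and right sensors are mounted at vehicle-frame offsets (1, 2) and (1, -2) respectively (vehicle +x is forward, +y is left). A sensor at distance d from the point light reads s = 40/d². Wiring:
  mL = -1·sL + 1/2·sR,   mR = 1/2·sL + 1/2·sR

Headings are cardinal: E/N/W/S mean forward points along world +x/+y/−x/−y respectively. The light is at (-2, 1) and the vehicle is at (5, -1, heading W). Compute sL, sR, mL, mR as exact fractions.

10/13 10/9 -25/117 110/117

left sensor world pos  = (4, -3); dL² = 52
right sensor world pos = (4, 1); dR² = 36
sL = 40/52 = 10/13
sR = 40/36 = 10/9
mL = -1·sL + 1/2·sR = -25/117
mR = 1/2·sL + 1/2·sR = 110/117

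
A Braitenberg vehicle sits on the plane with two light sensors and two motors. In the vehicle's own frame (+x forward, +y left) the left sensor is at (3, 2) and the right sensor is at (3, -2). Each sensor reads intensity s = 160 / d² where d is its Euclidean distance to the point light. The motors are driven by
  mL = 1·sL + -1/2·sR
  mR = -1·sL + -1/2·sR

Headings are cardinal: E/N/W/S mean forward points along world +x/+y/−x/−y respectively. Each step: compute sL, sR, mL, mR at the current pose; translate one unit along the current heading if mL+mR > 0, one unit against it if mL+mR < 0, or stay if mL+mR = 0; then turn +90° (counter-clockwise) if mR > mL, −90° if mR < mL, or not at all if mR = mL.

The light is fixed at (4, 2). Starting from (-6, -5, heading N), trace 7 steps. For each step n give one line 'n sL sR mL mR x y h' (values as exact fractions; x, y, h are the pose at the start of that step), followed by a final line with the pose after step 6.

0 1 2 0 -2 -6 -5 N
1 32/17 160/149 3408/2533 -6128/2533 -6 -6 E
2 80/101 16/29 1512/2929 -3128/2929 -7 -6 S
3 160/277 160/221 13200/61217 -57520/61217 -7 -5 W
4 1 2 0 -2 -6 -5 N
5 32/17 160/149 3408/2533 -6128/2533 -6 -6 E
6 80/101 16/29 1512/2929 -3128/2929 -7 -6 S
final -7 -5 W

n=0: pose=(-6,-5,N); sL=1, sR=2; mL=0, mR=-2; mL+mR=-2 → advance -1; mR−mL=-2 → turn -1·90°
n=1: pose=(-6,-6,E); sL=32/17, sR=160/149; mL=3408/2533, mR=-6128/2533; mL+mR=-160/149 → advance -1; mR−mL=-64/17 → turn -1·90°
n=2: pose=(-7,-6,S); sL=80/101, sR=16/29; mL=1512/2929, mR=-3128/2929; mL+mR=-16/29 → advance -1; mR−mL=-160/101 → turn -1·90°
n=3: pose=(-7,-5,W); sL=160/277, sR=160/221; mL=13200/61217, mR=-57520/61217; mL+mR=-160/221 → advance -1; mR−mL=-320/277 → turn -1·90°
n=4: pose=(-6,-5,N); sL=1, sR=2; mL=0, mR=-2; mL+mR=-2 → advance -1; mR−mL=-2 → turn -1·90°
n=5: pose=(-6,-6,E); sL=32/17, sR=160/149; mL=3408/2533, mR=-6128/2533; mL+mR=-160/149 → advance -1; mR−mL=-64/17 → turn -1·90°
n=6: pose=(-7,-6,S); sL=80/101, sR=16/29; mL=1512/2929, mR=-3128/2929; mL+mR=-16/29 → advance -1; mR−mL=-160/101 → turn -1·90°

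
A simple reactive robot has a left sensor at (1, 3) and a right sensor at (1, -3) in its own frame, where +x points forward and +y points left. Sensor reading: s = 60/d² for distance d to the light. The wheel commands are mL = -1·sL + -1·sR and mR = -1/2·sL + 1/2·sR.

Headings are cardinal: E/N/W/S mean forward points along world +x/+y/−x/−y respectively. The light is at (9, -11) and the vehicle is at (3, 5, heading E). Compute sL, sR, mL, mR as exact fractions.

30/193 30/97 -8700/18721 1440/18721

left sensor world pos  = (4, 8); dL² = 386
right sensor world pos = (4, 2); dR² = 194
sL = 60/386 = 30/193
sR = 60/194 = 30/97
mL = -1·sL + -1·sR = -8700/18721
mR = -1/2·sL + 1/2·sR = 1440/18721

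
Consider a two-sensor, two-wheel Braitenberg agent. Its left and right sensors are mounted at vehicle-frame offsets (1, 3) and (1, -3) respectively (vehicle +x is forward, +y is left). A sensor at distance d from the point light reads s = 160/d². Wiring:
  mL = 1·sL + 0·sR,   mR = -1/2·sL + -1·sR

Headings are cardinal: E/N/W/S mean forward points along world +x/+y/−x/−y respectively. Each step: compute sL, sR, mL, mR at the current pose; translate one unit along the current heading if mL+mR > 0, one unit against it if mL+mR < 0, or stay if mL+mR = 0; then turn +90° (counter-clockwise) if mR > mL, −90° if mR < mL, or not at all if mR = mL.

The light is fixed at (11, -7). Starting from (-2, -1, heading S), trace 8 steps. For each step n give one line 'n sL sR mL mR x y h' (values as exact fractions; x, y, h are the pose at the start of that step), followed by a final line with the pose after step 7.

0 32/25 160/281 32/25 -8496/7025 -2 -1 S
1 4/5 8/13 4/5 -66/65 -2 -2 W
2 160/261 160/117 160/261 -5680/3393 -1 -2 N
3 16/17 80/61 16/17 -1848/1037 -1 -3 E
4 160/109 32/53 160/109 -7728/5777 -2 -3 S
5 40/49 20/29 40/49 -1560/1421 -2 -4 W
6 160/241 160/97 160/241 -46320/23377 -1 -4 N
7 80/73 80/61 80/73 -8280/4453 -1 -5 E
final -2 -5 S

n=0: pose=(-2,-1,S); sL=32/25, sR=160/281; mL=32/25, mR=-8496/7025; mL+mR=496/7025 → advance +1; mR−mL=-17488/7025 → turn -1·90°
n=1: pose=(-2,-2,W); sL=4/5, sR=8/13; mL=4/5, mR=-66/65; mL+mR=-14/65 → advance -1; mR−mL=-118/65 → turn -1·90°
n=2: pose=(-1,-2,N); sL=160/261, sR=160/117; mL=160/261, mR=-5680/3393; mL+mR=-400/377 → advance -1; mR−mL=-7760/3393 → turn -1·90°
n=3: pose=(-1,-3,E); sL=16/17, sR=80/61; mL=16/17, mR=-1848/1037; mL+mR=-872/1037 → advance -1; mR−mL=-2824/1037 → turn -1·90°
n=4: pose=(-2,-3,S); sL=160/109, sR=32/53; mL=160/109, mR=-7728/5777; mL+mR=752/5777 → advance +1; mR−mL=-16208/5777 → turn -1·90°
n=5: pose=(-2,-4,W); sL=40/49, sR=20/29; mL=40/49, mR=-1560/1421; mL+mR=-400/1421 → advance -1; mR−mL=-2720/1421 → turn -1·90°
n=6: pose=(-1,-4,N); sL=160/241, sR=160/97; mL=160/241, mR=-46320/23377; mL+mR=-30800/23377 → advance -1; mR−mL=-61840/23377 → turn -1·90°
n=7: pose=(-1,-5,E); sL=80/73, sR=80/61; mL=80/73, mR=-8280/4453; mL+mR=-3400/4453 → advance -1; mR−mL=-13160/4453 → turn -1·90°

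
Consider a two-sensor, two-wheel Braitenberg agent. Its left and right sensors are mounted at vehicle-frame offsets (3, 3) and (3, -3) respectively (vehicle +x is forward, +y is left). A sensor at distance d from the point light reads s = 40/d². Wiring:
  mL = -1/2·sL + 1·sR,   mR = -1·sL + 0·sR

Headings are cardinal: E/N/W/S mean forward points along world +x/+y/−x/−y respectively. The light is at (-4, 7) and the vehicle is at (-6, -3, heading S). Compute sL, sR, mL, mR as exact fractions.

left sensor world pos  = (-3, -6); dL² = 170
right sensor world pos = (-9, -6); dR² = 194
sL = 40/170 = 4/17
sR = 40/194 = 20/97
mL = -1/2·sL + 1·sR = 146/1649
mR = -1·sL + 0·sR = -4/17

4/17 20/97 146/1649 -4/17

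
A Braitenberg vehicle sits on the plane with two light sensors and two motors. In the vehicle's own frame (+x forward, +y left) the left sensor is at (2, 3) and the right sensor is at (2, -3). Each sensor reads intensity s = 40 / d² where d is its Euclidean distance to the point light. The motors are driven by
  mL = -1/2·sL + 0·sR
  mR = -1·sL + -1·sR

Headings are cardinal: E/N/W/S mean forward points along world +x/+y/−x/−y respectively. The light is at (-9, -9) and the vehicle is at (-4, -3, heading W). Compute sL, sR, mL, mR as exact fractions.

20/9 4/9 -10/9 -8/3

left sensor world pos  = (-6, -6); dL² = 18
right sensor world pos = (-6, 0); dR² = 90
sL = 40/18 = 20/9
sR = 40/90 = 4/9
mL = -1/2·sL + 0·sR = -10/9
mR = -1·sL + -1·sR = -8/3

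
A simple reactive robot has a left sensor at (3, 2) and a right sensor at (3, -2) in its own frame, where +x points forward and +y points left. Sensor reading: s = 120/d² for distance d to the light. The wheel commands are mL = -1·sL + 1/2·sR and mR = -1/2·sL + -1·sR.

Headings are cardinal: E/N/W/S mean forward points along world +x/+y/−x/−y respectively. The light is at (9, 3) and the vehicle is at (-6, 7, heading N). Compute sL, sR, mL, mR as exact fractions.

60/169 60/109 -1470/18421 -13410/18421

left sensor world pos  = (-8, 10); dL² = 338
right sensor world pos = (-4, 10); dR² = 218
sL = 120/338 = 60/169
sR = 120/218 = 60/109
mL = -1·sL + 1/2·sR = -1470/18421
mR = -1/2·sL + -1·sR = -13410/18421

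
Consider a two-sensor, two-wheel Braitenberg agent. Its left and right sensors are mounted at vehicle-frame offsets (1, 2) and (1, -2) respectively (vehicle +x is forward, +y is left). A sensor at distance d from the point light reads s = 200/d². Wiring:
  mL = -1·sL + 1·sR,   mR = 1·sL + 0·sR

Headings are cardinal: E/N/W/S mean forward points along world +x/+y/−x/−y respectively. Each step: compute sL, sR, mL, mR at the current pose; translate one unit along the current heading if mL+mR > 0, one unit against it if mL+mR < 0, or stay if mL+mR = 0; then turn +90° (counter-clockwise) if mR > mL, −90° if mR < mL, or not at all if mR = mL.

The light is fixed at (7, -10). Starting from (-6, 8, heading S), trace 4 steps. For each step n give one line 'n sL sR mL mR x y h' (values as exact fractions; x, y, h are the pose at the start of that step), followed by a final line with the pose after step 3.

n=0: pose=(-6,8,S); sL=20/41, sR=100/257; mL=-1040/10537, mR=20/41; mL+mR=100/257 → advance +1; mR−mL=6180/10537 → turn +1·90°
n=1: pose=(-6,7,E); sL=40/101, sR=200/369; mL=5440/37269, mR=40/101; mL+mR=200/369 → advance +1; mR−mL=9320/37269 → turn +1·90°
n=2: pose=(-5,7,N); sL=5/13, sR=25/53; mL=60/689, mR=5/13; mL+mR=25/53 → advance +1; mR−mL=205/689 → turn +1·90°
n=3: pose=(-5,8,W); sL=8/17, sR=200/569; mL=-1152/9673, mR=8/17; mL+mR=200/569 → advance +1; mR−mL=5704/9673 → turn +1·90°

0 20/41 100/257 -1040/10537 20/41 -6 8 S
1 40/101 200/369 5440/37269 40/101 -6 7 E
2 5/13 25/53 60/689 5/13 -5 7 N
3 8/17 200/569 -1152/9673 8/17 -5 8 W
final -6 8 S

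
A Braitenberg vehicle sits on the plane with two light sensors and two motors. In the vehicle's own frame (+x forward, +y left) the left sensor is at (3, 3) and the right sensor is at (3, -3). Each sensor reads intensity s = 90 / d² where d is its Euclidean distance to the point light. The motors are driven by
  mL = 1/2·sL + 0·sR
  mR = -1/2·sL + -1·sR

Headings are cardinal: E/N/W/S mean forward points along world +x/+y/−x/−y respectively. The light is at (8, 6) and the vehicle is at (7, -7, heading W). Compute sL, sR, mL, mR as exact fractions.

45/136 45/58 45/272 -7425/7888

left sensor world pos  = (4, -10); dL² = 272
right sensor world pos = (4, -4); dR² = 116
sL = 90/272 = 45/136
sR = 90/116 = 45/58
mL = 1/2·sL + 0·sR = 45/272
mR = -1/2·sL + -1·sR = -7425/7888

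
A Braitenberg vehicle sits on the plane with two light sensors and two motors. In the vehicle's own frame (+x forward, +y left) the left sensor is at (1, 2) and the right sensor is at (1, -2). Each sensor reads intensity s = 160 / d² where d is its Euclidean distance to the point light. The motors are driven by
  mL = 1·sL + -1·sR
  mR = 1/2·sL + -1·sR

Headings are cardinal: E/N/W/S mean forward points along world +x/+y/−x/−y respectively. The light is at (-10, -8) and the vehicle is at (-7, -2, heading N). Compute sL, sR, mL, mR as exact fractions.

16/5 80/37 192/185 -104/185

left sensor world pos  = (-9, -1); dL² = 50
right sensor world pos = (-5, -1); dR² = 74
sL = 160/50 = 16/5
sR = 160/74 = 80/37
mL = 1·sL + -1·sR = 192/185
mR = 1/2·sL + -1·sR = -104/185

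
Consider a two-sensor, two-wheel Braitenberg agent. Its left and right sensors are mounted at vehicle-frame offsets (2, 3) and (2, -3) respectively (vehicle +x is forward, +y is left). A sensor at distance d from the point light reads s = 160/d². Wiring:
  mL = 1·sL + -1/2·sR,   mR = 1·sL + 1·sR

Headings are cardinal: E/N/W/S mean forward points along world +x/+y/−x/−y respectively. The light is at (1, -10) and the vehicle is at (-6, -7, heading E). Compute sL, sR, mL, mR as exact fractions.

left sensor world pos  = (-4, -4); dL² = 61
right sensor world pos = (-4, -10); dR² = 25
sL = 160/61 = 160/61
sR = 160/25 = 32/5
mL = 1·sL + -1/2·sR = -176/305
mR = 1·sL + 1·sR = 2752/305

160/61 32/5 -176/305 2752/305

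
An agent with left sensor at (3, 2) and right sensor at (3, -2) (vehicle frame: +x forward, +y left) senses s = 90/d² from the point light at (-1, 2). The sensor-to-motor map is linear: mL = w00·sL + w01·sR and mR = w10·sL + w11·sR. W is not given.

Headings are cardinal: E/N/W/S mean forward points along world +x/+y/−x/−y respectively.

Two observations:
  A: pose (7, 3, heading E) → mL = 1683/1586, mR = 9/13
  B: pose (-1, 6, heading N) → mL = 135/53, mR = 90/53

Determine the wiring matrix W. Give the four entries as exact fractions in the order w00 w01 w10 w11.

obs A: pose=(7,3,E) → sL=9/13, sR=45/61, mL=1683/1586, mR=9/13
obs B: pose=(-1,6,N) → sL=90/53, sR=90/53, mL=135/53, mR=90/53
sensor matrix S = [[9/13, 45/61], [90/53, 90/53]]; det S = -3240/42029
solve [mL_A; mL_B] = S·[w00; w01] and [mR_A; mR_B] = S·[w10; w11]:
  w00 = 1, w01 = 1/2, w10 = 1, w11 = 0

1 1/2 1 0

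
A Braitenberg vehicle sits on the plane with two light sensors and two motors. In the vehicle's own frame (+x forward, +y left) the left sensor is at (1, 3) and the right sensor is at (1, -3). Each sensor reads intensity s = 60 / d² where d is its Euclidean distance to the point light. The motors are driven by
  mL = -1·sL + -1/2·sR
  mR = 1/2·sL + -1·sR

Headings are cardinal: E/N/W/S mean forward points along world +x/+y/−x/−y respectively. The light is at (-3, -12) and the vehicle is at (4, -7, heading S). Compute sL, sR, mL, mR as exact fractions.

left sensor world pos  = (7, -8); dL² = 116
right sensor world pos = (1, -8); dR² = 32
sL = 60/116 = 15/29
sR = 60/32 = 15/8
mL = -1·sL + -1/2·sR = -675/464
mR = 1/2·sL + -1·sR = -375/232

15/29 15/8 -675/464 -375/232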